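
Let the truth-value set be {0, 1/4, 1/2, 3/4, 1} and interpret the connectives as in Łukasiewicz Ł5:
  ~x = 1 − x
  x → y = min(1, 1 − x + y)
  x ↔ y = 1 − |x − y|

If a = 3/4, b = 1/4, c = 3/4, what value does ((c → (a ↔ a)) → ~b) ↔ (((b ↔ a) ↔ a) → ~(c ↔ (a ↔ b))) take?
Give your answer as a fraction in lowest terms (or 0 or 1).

a ↔ a = 3/4 ↔ 3/4 = 1
c → (a ↔ a) = 3/4 → 1 = 1
~b = ~1/4 = 3/4
(c → (a ↔ a)) → ~b = 1 → 3/4 = 3/4
b ↔ a = 1/4 ↔ 3/4 = 1/2
(b ↔ a) ↔ a = 1/2 ↔ 3/4 = 3/4
a ↔ b = 3/4 ↔ 1/4 = 1/2
c ↔ (a ↔ b) = 3/4 ↔ 1/2 = 3/4
~(c ↔ (a ↔ b)) = ~3/4 = 1/4
((b ↔ a) ↔ a) → ~(c ↔ (a ↔ b)) = 3/4 → 1/4 = 1/2
((c → (a ↔ a)) → ~b) ↔ (((b ↔ a) ↔ a) → ~(c ↔ (a ↔ b))) = 3/4 ↔ 1/2 = 3/4

3/4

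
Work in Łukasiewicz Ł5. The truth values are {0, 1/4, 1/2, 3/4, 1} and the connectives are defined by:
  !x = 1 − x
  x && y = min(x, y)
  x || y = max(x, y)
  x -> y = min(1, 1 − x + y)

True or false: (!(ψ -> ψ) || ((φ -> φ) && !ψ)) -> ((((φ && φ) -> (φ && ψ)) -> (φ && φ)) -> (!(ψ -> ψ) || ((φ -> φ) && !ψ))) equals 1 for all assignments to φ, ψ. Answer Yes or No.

At φ = 1/2, ψ = 0, for instance:
ψ -> ψ = 0 -> 0 = 1
!(ψ -> ψ) = !1 = 0
φ -> φ = 1/2 -> 1/2 = 1
!ψ = !0 = 1
(φ -> φ) && !ψ = 1 && 1 = 1
!(ψ -> ψ) || ((φ -> φ) && !ψ) = 0 || 1 = 1
φ && φ = 1/2 && 1/2 = 1/2
φ && ψ = 1/2 && 0 = 0
(φ && φ) -> (φ && ψ) = 1/2 -> 0 = 1/2
φ && φ = 1/2 && 1/2 = 1/2
((φ && φ) -> (φ && ψ)) -> (φ && φ) = 1/2 -> 1/2 = 1
(((φ && φ) -> (φ && ψ)) -> (φ && φ)) -> (!(ψ -> ψ) || ((φ -> φ) && !ψ)) = 1 -> 1 = 1
(!(ψ -> ψ) || ((φ -> φ) && !ψ)) -> ((((φ && φ) -> (φ && ψ)) -> (φ && φ)) -> (!(ψ -> ψ) || ((φ -> φ) && !ψ))) = 1 -> 1 = 1
and checking the remaining 24 assignments likewise gives ≥ 1 in every case.

Yes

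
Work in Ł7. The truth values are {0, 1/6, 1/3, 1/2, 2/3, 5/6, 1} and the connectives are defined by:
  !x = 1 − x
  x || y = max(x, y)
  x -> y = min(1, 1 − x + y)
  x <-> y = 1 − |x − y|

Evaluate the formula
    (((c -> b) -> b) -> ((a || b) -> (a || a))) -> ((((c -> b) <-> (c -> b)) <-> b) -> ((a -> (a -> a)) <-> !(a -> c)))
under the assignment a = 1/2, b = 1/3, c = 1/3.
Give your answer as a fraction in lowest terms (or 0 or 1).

c -> b = 1/3 -> 1/3 = 1
(c -> b) -> b = 1 -> 1/3 = 1/3
a || b = 1/2 || 1/3 = 1/2
a || a = 1/2 || 1/2 = 1/2
(a || b) -> (a || a) = 1/2 -> 1/2 = 1
((c -> b) -> b) -> ((a || b) -> (a || a)) = 1/3 -> 1 = 1
c -> b = 1/3 -> 1/3 = 1
c -> b = 1/3 -> 1/3 = 1
(c -> b) <-> (c -> b) = 1 <-> 1 = 1
((c -> b) <-> (c -> b)) <-> b = 1 <-> 1/3 = 1/3
a -> a = 1/2 -> 1/2 = 1
a -> (a -> a) = 1/2 -> 1 = 1
a -> c = 1/2 -> 1/3 = 5/6
!(a -> c) = !5/6 = 1/6
(a -> (a -> a)) <-> !(a -> c) = 1 <-> 1/6 = 1/6
(((c -> b) <-> (c -> b)) <-> b) -> ((a -> (a -> a)) <-> !(a -> c)) = 1/3 -> 1/6 = 5/6
(((c -> b) -> b) -> ((a || b) -> (a || a))) -> ((((c -> b) <-> (c -> b)) <-> b) -> ((a -> (a -> a)) <-> !(a -> c))) = 1 -> 5/6 = 5/6

5/6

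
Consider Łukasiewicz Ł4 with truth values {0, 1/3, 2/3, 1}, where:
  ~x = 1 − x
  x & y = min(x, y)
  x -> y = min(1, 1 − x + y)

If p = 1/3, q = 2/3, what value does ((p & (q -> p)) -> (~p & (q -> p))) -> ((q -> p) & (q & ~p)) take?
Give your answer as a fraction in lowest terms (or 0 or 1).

2/3

q -> p = 2/3 -> 1/3 = 2/3
p & (q -> p) = 1/3 & 2/3 = 1/3
~p = ~1/3 = 2/3
q -> p = 2/3 -> 1/3 = 2/3
~p & (q -> p) = 2/3 & 2/3 = 2/3
(p & (q -> p)) -> (~p & (q -> p)) = 1/3 -> 2/3 = 1
q -> p = 2/3 -> 1/3 = 2/3
~p = ~1/3 = 2/3
q & ~p = 2/3 & 2/3 = 2/3
(q -> p) & (q & ~p) = 2/3 & 2/3 = 2/3
((p & (q -> p)) -> (~p & (q -> p))) -> ((q -> p) & (q & ~p)) = 1 -> 2/3 = 2/3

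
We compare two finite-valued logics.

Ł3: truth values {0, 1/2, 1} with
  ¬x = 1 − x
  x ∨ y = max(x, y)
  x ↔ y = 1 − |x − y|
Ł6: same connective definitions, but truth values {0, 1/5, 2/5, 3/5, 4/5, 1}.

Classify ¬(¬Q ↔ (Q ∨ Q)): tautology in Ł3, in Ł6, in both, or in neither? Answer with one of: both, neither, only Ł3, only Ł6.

In Ł3: at Q = 1/2 the value is 0 — not a tautology.
In Ł6: at Q = 1/5 the value is 3/5 — not a tautology.

neither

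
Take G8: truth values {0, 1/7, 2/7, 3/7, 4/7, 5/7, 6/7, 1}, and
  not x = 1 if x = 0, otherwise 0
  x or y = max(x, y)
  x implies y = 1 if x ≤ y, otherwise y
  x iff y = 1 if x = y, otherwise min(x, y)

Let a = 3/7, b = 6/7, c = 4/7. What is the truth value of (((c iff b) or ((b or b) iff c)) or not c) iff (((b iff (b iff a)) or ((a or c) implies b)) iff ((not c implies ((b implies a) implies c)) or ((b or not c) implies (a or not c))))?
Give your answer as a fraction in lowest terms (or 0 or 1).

4/7

c iff b = 4/7 iff 6/7 = 4/7
b or b = 6/7 or 6/7 = 6/7
(b or b) iff c = 6/7 iff 4/7 = 4/7
(c iff b) or ((b or b) iff c) = 4/7 or 4/7 = 4/7
not c = not 4/7 = 0
((c iff b) or ((b or b) iff c)) or not c = 4/7 or 0 = 4/7
b iff a = 6/7 iff 3/7 = 3/7
b iff (b iff a) = 6/7 iff 3/7 = 3/7
a or c = 3/7 or 4/7 = 4/7
(a or c) implies b = 4/7 implies 6/7 = 1
(b iff (b iff a)) or ((a or c) implies b) = 3/7 or 1 = 1
not c = not 4/7 = 0
b implies a = 6/7 implies 3/7 = 3/7
(b implies a) implies c = 3/7 implies 4/7 = 1
not c implies ((b implies a) implies c) = 0 implies 1 = 1
not c = not 4/7 = 0
b or not c = 6/7 or 0 = 6/7
not c = not 4/7 = 0
a or not c = 3/7 or 0 = 3/7
(b or not c) implies (a or not c) = 6/7 implies 3/7 = 3/7
(not c implies ((b implies a) implies c)) or ((b or not c) implies (a or not c)) = 1 or 3/7 = 1
((b iff (b iff a)) or ((a or c) implies b)) iff ((not c implies ((b implies a) implies c)) or ((b or not c) implies (a or not c))) = 1 iff 1 = 1
(((c iff b) or ((b or b) iff c)) or not c) iff (((b iff (b iff a)) or ((a or c) implies b)) iff ((not c implies ((b implies a) implies c)) or ((b or not c) implies (a or not c)))) = 4/7 iff 1 = 4/7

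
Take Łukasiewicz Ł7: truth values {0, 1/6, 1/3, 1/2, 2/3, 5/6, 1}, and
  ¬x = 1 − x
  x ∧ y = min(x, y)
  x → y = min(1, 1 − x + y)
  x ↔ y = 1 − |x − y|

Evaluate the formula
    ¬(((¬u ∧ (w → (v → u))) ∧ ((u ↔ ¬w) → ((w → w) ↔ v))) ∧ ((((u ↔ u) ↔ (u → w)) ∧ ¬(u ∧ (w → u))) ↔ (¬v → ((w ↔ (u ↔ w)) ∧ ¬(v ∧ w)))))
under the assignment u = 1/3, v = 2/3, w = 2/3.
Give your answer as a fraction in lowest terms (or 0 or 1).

¬u = ¬1/3 = 2/3
v → u = 2/3 → 1/3 = 2/3
w → (v → u) = 2/3 → 2/3 = 1
¬u ∧ (w → (v → u)) = 2/3 ∧ 1 = 2/3
¬w = ¬2/3 = 1/3
u ↔ ¬w = 1/3 ↔ 1/3 = 1
w → w = 2/3 → 2/3 = 1
(w → w) ↔ v = 1 ↔ 2/3 = 2/3
(u ↔ ¬w) → ((w → w) ↔ v) = 1 → 2/3 = 2/3
(¬u ∧ (w → (v → u))) ∧ ((u ↔ ¬w) → ((w → w) ↔ v)) = 2/3 ∧ 2/3 = 2/3
u ↔ u = 1/3 ↔ 1/3 = 1
u → w = 1/3 → 2/3 = 1
(u ↔ u) ↔ (u → w) = 1 ↔ 1 = 1
w → u = 2/3 → 1/3 = 2/3
u ∧ (w → u) = 1/3 ∧ 2/3 = 1/3
¬(u ∧ (w → u)) = ¬1/3 = 2/3
((u ↔ u) ↔ (u → w)) ∧ ¬(u ∧ (w → u)) = 1 ∧ 2/3 = 2/3
¬v = ¬2/3 = 1/3
u ↔ w = 1/3 ↔ 2/3 = 2/3
w ↔ (u ↔ w) = 2/3 ↔ 2/3 = 1
v ∧ w = 2/3 ∧ 2/3 = 2/3
¬(v ∧ w) = ¬2/3 = 1/3
(w ↔ (u ↔ w)) ∧ ¬(v ∧ w) = 1 ∧ 1/3 = 1/3
¬v → ((w ↔ (u ↔ w)) ∧ ¬(v ∧ w)) = 1/3 → 1/3 = 1
(((u ↔ u) ↔ (u → w)) ∧ ¬(u ∧ (w → u))) ↔ (¬v → ((w ↔ (u ↔ w)) ∧ ¬(v ∧ w))) = 2/3 ↔ 1 = 2/3
((¬u ∧ (w → (v → u))) ∧ ((u ↔ ¬w) → ((w → w) ↔ v))) ∧ ((((u ↔ u) ↔ (u → w)) ∧ ¬(u ∧ (w → u))) ↔ (¬v → ((w ↔ (u ↔ w)) ∧ ¬(v ∧ w)))) = 2/3 ∧ 2/3 = 2/3
¬(((¬u ∧ (w → (v → u))) ∧ ((u ↔ ¬w) → ((w → w) ↔ v))) ∧ ((((u ↔ u) ↔ (u → w)) ∧ ¬(u ∧ (w → u))) ↔ (¬v → ((w ↔ (u ↔ w)) ∧ ¬(v ∧ w))))) = ¬2/3 = 1/3

1/3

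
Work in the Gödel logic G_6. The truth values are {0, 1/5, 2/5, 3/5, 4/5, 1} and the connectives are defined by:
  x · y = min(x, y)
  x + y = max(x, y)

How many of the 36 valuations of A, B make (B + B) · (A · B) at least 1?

1

value 1: 1 assignment (counts)
value 4/5: 3 assignments
value 3/5: 5 assignments
value 2/5: 7 assignments
value 1/5: 9 assignments
value 0: 11 assignments
So 1 of the 36 assignments meets the threshold.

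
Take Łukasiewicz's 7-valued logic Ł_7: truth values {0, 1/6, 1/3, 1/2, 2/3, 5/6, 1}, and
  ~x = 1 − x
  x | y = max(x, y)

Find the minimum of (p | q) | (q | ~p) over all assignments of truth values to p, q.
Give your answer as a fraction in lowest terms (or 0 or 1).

1/2

Take p = 1/2, q = 0:
p | q = 1/2 | 0 = 1/2
~p = ~1/2 = 1/2
q | ~p = 0 | 1/2 = 1/2
(p | q) | (q | ~p) = 1/2 | 1/2 = 1/2
No assignment yields a value below 1/2, so this is the minimum.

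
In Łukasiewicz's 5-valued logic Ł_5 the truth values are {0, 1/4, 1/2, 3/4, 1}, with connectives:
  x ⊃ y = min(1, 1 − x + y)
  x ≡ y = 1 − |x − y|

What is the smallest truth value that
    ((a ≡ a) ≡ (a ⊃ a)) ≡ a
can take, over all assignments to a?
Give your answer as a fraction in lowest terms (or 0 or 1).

0

Take a = 0:
a ≡ a = 0 ≡ 0 = 1
a ⊃ a = 0 ⊃ 0 = 1
(a ≡ a) ≡ (a ⊃ a) = 1 ≡ 1 = 1
((a ≡ a) ≡ (a ⊃ a)) ≡ a = 1 ≡ 0 = 0
No assignment yields a value below 0, so this is the minimum.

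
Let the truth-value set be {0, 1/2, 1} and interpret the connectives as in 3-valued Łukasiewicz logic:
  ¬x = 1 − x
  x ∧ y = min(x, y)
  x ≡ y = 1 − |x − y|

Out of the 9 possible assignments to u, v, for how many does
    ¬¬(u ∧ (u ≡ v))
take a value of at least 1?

u = 0, v = 0 ↦ 0  <
u = 0, v = 1/2 ↦ 0  <
u = 0, v = 1 ↦ 0  <
u = 1/2, v = 0 ↦ 1/2  <
u = 1/2, v = 1/2 ↦ 1/2  <
u = 1/2, v = 1 ↦ 1/2  <
u = 1, v = 0 ↦ 0  <
u = 1, v = 1/2 ↦ 1/2  <
u = 1, v = 1 ↦ 1  ≥
So 1 of the 9 assignments meets the threshold.

1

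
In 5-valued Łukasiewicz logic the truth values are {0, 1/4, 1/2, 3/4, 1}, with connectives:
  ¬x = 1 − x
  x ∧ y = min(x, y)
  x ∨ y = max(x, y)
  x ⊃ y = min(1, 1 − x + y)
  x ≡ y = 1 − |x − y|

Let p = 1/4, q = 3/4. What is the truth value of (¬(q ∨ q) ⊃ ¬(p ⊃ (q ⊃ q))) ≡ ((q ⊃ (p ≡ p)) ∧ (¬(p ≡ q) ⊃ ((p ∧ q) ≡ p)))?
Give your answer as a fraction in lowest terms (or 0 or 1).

3/4

q ∨ q = 3/4 ∨ 3/4 = 3/4
¬(q ∨ q) = ¬3/4 = 1/4
q ⊃ q = 3/4 ⊃ 3/4 = 1
p ⊃ (q ⊃ q) = 1/4 ⊃ 1 = 1
¬(p ⊃ (q ⊃ q)) = ¬1 = 0
¬(q ∨ q) ⊃ ¬(p ⊃ (q ⊃ q)) = 1/4 ⊃ 0 = 3/4
p ≡ p = 1/4 ≡ 1/4 = 1
q ⊃ (p ≡ p) = 3/4 ⊃ 1 = 1
p ≡ q = 1/4 ≡ 3/4 = 1/2
¬(p ≡ q) = ¬1/2 = 1/2
p ∧ q = 1/4 ∧ 3/4 = 1/4
(p ∧ q) ≡ p = 1/4 ≡ 1/4 = 1
¬(p ≡ q) ⊃ ((p ∧ q) ≡ p) = 1/2 ⊃ 1 = 1
(q ⊃ (p ≡ p)) ∧ (¬(p ≡ q) ⊃ ((p ∧ q) ≡ p)) = 1 ∧ 1 = 1
(¬(q ∨ q) ⊃ ¬(p ⊃ (q ⊃ q))) ≡ ((q ⊃ (p ≡ p)) ∧ (¬(p ≡ q) ⊃ ((p ∧ q) ≡ p))) = 3/4 ≡ 1 = 3/4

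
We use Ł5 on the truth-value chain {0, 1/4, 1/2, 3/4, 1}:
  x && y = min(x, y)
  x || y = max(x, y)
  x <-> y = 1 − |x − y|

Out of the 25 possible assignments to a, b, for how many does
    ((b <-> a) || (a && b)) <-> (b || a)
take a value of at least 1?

value 1: 5 assignments (counts)
value 3/4: 7 assignments
value 1/2: 7 assignments
value 1/4: 3 assignments
value 0: 3 assignments
So 5 of the 25 assignments meet the threshold.

5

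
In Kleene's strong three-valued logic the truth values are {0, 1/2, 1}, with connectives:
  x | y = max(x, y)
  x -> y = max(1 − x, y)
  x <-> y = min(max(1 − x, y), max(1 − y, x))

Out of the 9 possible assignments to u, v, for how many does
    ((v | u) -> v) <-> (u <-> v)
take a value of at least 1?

3

u = 0, v = 0 ↦ 1  ≥
u = 0, v = 1/2 ↦ 1/2  <
u = 0, v = 1 ↦ 0  <
u = 1/2, v = 0 ↦ 1/2  <
u = 1/2, v = 1/2 ↦ 1/2  <
u = 1/2, v = 1 ↦ 1/2  <
u = 1, v = 0 ↦ 1  ≥
u = 1, v = 1/2 ↦ 1/2  <
u = 1, v = 1 ↦ 1  ≥
So 3 of the 9 assignments meet the threshold.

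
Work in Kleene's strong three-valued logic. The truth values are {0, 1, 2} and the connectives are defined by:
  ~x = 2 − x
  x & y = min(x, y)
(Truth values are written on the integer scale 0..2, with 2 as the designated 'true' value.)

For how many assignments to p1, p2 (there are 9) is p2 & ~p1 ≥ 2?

1

p1 = 0, p2 = 0 ↦ 0  <
p1 = 0, p2 = 1 ↦ 1  <
p1 = 0, p2 = 2 ↦ 2  ≥
p1 = 1, p2 = 0 ↦ 0  <
p1 = 1, p2 = 1 ↦ 1  <
p1 = 1, p2 = 2 ↦ 1  <
p1 = 2, p2 = 0 ↦ 0  <
p1 = 2, p2 = 1 ↦ 0  <
p1 = 2, p2 = 2 ↦ 0  <
So 1 of the 9 assignments meets the threshold.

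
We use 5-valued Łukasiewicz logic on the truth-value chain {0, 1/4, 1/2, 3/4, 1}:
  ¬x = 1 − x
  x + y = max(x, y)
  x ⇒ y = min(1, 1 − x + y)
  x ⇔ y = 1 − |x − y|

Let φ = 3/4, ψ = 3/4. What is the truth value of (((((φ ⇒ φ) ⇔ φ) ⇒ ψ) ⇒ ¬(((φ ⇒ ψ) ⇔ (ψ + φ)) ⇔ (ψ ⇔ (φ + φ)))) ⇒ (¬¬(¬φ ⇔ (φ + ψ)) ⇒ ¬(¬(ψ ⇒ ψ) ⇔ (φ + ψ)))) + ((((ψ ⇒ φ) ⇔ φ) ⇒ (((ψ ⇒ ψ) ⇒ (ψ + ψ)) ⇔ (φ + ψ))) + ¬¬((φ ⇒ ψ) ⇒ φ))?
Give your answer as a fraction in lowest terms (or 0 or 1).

1

φ ⇒ φ = 3/4 ⇒ 3/4 = 1
(φ ⇒ φ) ⇔ φ = 1 ⇔ 3/4 = 3/4
((φ ⇒ φ) ⇔ φ) ⇒ ψ = 3/4 ⇒ 3/4 = 1
φ ⇒ ψ = 3/4 ⇒ 3/4 = 1
ψ + φ = 3/4 + 3/4 = 3/4
(φ ⇒ ψ) ⇔ (ψ + φ) = 1 ⇔ 3/4 = 3/4
φ + φ = 3/4 + 3/4 = 3/4
ψ ⇔ (φ + φ) = 3/4 ⇔ 3/4 = 1
((φ ⇒ ψ) ⇔ (ψ + φ)) ⇔ (ψ ⇔ (φ + φ)) = 3/4 ⇔ 1 = 3/4
¬(((φ ⇒ ψ) ⇔ (ψ + φ)) ⇔ (ψ ⇔ (φ + φ))) = ¬3/4 = 1/4
(((φ ⇒ φ) ⇔ φ) ⇒ ψ) ⇒ ¬(((φ ⇒ ψ) ⇔ (ψ + φ)) ⇔ (ψ ⇔ (φ + φ))) = 1 ⇒ 1/4 = 1/4
¬φ = ¬3/4 = 1/4
φ + ψ = 3/4 + 3/4 = 3/4
¬φ ⇔ (φ + ψ) = 1/4 ⇔ 3/4 = 1/2
¬(¬φ ⇔ (φ + ψ)) = ¬1/2 = 1/2
¬¬(¬φ ⇔ (φ + ψ)) = ¬1/2 = 1/2
ψ ⇒ ψ = 3/4 ⇒ 3/4 = 1
¬(ψ ⇒ ψ) = ¬1 = 0
φ + ψ = 3/4 + 3/4 = 3/4
¬(ψ ⇒ ψ) ⇔ (φ + ψ) = 0 ⇔ 3/4 = 1/4
¬(¬(ψ ⇒ ψ) ⇔ (φ + ψ)) = ¬1/4 = 3/4
¬¬(¬φ ⇔ (φ + ψ)) ⇒ ¬(¬(ψ ⇒ ψ) ⇔ (φ + ψ)) = 1/2 ⇒ 3/4 = 1
((((φ ⇒ φ) ⇔ φ) ⇒ ψ) ⇒ ¬(((φ ⇒ ψ) ⇔ (ψ + φ)) ⇔ (ψ ⇔ (φ + φ)))) ⇒ (¬¬(¬φ ⇔ (φ + ψ)) ⇒ ¬(¬(ψ ⇒ ψ) ⇔ (φ + ψ))) = 1/4 ⇒ 1 = 1
ψ ⇒ φ = 3/4 ⇒ 3/4 = 1
(ψ ⇒ φ) ⇔ φ = 1 ⇔ 3/4 = 3/4
ψ ⇒ ψ = 3/4 ⇒ 3/4 = 1
ψ + ψ = 3/4 + 3/4 = 3/4
(ψ ⇒ ψ) ⇒ (ψ + ψ) = 1 ⇒ 3/4 = 3/4
φ + ψ = 3/4 + 3/4 = 3/4
((ψ ⇒ ψ) ⇒ (ψ + ψ)) ⇔ (φ + ψ) = 3/4 ⇔ 3/4 = 1
((ψ ⇒ φ) ⇔ φ) ⇒ (((ψ ⇒ ψ) ⇒ (ψ + ψ)) ⇔ (φ + ψ)) = 3/4 ⇒ 1 = 1
φ ⇒ ψ = 3/4 ⇒ 3/4 = 1
(φ ⇒ ψ) ⇒ φ = 1 ⇒ 3/4 = 3/4
¬((φ ⇒ ψ) ⇒ φ) = ¬3/4 = 1/4
¬¬((φ ⇒ ψ) ⇒ φ) = ¬1/4 = 3/4
(((ψ ⇒ φ) ⇔ φ) ⇒ (((ψ ⇒ ψ) ⇒ (ψ + ψ)) ⇔ (φ + ψ))) + ¬¬((φ ⇒ ψ) ⇒ φ) = 1 + 3/4 = 1
(((((φ ⇒ φ) ⇔ φ) ⇒ ψ) ⇒ ¬(((φ ⇒ ψ) ⇔ (ψ + φ)) ⇔ (ψ ⇔ (φ + φ)))) ⇒ (¬¬(¬φ ⇔ (φ + ψ)) ⇒ ¬(¬(ψ ⇒ ψ) ⇔ (φ + ψ)))) + ((((ψ ⇒ φ) ⇔ φ) ⇒ (((ψ ⇒ ψ) ⇒ (ψ + ψ)) ⇔ (φ + ψ))) + ¬¬((φ ⇒ ψ) ⇒ φ)) = 1 + 1 = 1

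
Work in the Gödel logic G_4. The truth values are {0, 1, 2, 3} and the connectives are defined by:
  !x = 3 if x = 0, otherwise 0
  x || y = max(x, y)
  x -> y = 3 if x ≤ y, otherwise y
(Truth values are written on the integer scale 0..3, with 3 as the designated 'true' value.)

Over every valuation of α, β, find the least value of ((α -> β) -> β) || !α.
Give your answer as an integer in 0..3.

Take α = 1, β = 1:
α -> β = 1 -> 1 = 3
(α -> β) -> β = 3 -> 1 = 1
!α = !1 = 0
((α -> β) -> β) || !α = 1 || 0 = 1
No assignment yields a value below 1, so this is the minimum.

1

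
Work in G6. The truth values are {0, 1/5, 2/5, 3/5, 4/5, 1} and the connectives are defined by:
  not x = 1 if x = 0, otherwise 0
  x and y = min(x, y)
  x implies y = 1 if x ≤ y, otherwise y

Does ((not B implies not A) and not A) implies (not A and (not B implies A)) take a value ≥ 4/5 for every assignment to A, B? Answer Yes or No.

Counterexample: take A = 0, B = 0.
not B = not 0 = 1
not A = not 0 = 1
not B implies not A = 1 implies 1 = 1
not A = not 0 = 1
(not B implies not A) and not A = 1 and 1 = 1
not A = not 0 = 1
not B = not 0 = 1
not B implies A = 1 implies 0 = 0
not A and (not B implies A) = 1 and 0 = 0
((not B implies not A) and not A) implies (not A and (not B implies A)) = 1 implies 0 = 0
This gives 0, which is below 4/5.

No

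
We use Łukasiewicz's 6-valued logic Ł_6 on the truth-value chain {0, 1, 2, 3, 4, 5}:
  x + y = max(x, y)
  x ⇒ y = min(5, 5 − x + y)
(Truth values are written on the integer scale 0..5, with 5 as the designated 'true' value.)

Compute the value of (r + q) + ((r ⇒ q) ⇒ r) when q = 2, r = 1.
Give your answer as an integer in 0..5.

2

r + q = 1 + 2 = 2
r ⇒ q = 1 ⇒ 2 = 5
(r ⇒ q) ⇒ r = 5 ⇒ 1 = 1
(r + q) + ((r ⇒ q) ⇒ r) = 2 + 1 = 2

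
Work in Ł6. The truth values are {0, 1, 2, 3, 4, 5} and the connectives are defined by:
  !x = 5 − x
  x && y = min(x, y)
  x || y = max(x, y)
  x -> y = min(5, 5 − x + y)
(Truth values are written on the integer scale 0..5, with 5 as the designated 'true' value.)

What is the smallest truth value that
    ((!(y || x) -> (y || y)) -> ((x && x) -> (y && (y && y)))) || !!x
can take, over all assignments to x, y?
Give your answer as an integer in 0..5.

4

Take x = 3, y = 0:
y || x = 0 || 3 = 3
!(y || x) = !3 = 2
y || y = 0 || 0 = 0
!(y || x) -> (y || y) = 2 -> 0 = 3
x && x = 3 && 3 = 3
y && y = 0 && 0 = 0
y && (y && y) = 0 && 0 = 0
(x && x) -> (y && (y && y)) = 3 -> 0 = 2
(!(y || x) -> (y || y)) -> ((x && x) -> (y && (y && y))) = 3 -> 2 = 4
!x = !3 = 2
!!x = !2 = 3
((!(y || x) -> (y || y)) -> ((x && x) -> (y && (y && y)))) || !!x = 4 || 3 = 4
No assignment yields a value below 4, so this is the minimum.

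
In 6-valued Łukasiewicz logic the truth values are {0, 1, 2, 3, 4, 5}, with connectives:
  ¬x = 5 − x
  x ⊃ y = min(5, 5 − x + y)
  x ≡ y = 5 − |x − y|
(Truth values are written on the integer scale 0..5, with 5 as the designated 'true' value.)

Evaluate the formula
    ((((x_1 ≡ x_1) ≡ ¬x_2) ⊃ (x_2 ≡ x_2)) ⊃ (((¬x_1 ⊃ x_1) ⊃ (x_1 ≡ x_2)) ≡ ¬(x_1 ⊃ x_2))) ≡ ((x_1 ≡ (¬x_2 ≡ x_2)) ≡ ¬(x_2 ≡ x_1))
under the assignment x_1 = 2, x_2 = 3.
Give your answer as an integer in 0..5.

2

x_1 ≡ x_1 = 2 ≡ 2 = 5
¬x_2 = ¬3 = 2
(x_1 ≡ x_1) ≡ ¬x_2 = 5 ≡ 2 = 2
x_2 ≡ x_2 = 3 ≡ 3 = 5
((x_1 ≡ x_1) ≡ ¬x_2) ⊃ (x_2 ≡ x_2) = 2 ⊃ 5 = 5
¬x_1 = ¬2 = 3
¬x_1 ⊃ x_1 = 3 ⊃ 2 = 4
x_1 ≡ x_2 = 2 ≡ 3 = 4
(¬x_1 ⊃ x_1) ⊃ (x_1 ≡ x_2) = 4 ⊃ 4 = 5
x_1 ⊃ x_2 = 2 ⊃ 3 = 5
¬(x_1 ⊃ x_2) = ¬5 = 0
((¬x_1 ⊃ x_1) ⊃ (x_1 ≡ x_2)) ≡ ¬(x_1 ⊃ x_2) = 5 ≡ 0 = 0
(((x_1 ≡ x_1) ≡ ¬x_2) ⊃ (x_2 ≡ x_2)) ⊃ (((¬x_1 ⊃ x_1) ⊃ (x_1 ≡ x_2)) ≡ ¬(x_1 ⊃ x_2)) = 5 ⊃ 0 = 0
¬x_2 = ¬3 = 2
¬x_2 ≡ x_2 = 2 ≡ 3 = 4
x_1 ≡ (¬x_2 ≡ x_2) = 2 ≡ 4 = 3
x_2 ≡ x_1 = 3 ≡ 2 = 4
¬(x_2 ≡ x_1) = ¬4 = 1
(x_1 ≡ (¬x_2 ≡ x_2)) ≡ ¬(x_2 ≡ x_1) = 3 ≡ 1 = 3
((((x_1 ≡ x_1) ≡ ¬x_2) ⊃ (x_2 ≡ x_2)) ⊃ (((¬x_1 ⊃ x_1) ⊃ (x_1 ≡ x_2)) ≡ ¬(x_1 ⊃ x_2))) ≡ ((x_1 ≡ (¬x_2 ≡ x_2)) ≡ ¬(x_2 ≡ x_1)) = 0 ≡ 3 = 2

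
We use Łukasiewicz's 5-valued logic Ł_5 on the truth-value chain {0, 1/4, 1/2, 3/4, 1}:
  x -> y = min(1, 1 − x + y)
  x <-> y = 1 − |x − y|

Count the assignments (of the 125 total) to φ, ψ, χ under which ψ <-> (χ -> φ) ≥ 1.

value 1: 25 assignments (counts)
value 3/4: 34 assignments
value 1/2: 28 assignments
value 1/4: 22 assignments
value 0: 16 assignments
So 25 of the 125 assignments meet the threshold.

25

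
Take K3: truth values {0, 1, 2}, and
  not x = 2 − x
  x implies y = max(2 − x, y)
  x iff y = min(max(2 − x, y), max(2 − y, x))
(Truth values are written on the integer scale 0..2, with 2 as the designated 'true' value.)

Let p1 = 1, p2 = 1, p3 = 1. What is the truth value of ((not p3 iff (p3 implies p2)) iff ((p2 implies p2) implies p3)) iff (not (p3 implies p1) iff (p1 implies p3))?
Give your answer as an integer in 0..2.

1

not p3 = not 1 = 1
p3 implies p2 = 1 implies 1 = 1
not p3 iff (p3 implies p2) = 1 iff 1 = 1
p2 implies p2 = 1 implies 1 = 1
(p2 implies p2) implies p3 = 1 implies 1 = 1
(not p3 iff (p3 implies p2)) iff ((p2 implies p2) implies p3) = 1 iff 1 = 1
p3 implies p1 = 1 implies 1 = 1
not (p3 implies p1) = not 1 = 1
p1 implies p3 = 1 implies 1 = 1
not (p3 implies p1) iff (p1 implies p3) = 1 iff 1 = 1
((not p3 iff (p3 implies p2)) iff ((p2 implies p2) implies p3)) iff (not (p3 implies p1) iff (p1 implies p3)) = 1 iff 1 = 1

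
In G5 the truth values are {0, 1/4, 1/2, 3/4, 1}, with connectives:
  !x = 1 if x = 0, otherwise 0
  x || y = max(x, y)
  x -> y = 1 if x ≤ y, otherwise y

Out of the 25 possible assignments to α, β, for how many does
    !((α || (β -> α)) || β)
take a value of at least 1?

value 0: 25 assignments
So 0 of the 25 assignments meet the threshold.

0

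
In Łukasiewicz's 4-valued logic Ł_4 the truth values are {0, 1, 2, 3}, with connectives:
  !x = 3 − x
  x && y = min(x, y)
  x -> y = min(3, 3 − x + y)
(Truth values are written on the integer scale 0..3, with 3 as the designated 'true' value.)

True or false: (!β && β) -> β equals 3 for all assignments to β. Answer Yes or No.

Yes

β = 0 ↦ 3
β = 1 ↦ 3
β = 2 ↦ 3
β = 3 ↦ 3
Every assignment gives a value ≥ 3.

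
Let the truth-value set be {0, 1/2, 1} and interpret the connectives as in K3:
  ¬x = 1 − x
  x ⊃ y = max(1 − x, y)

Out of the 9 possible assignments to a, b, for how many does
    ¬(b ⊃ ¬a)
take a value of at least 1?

1

a = 0, b = 0 ↦ 0  <
a = 0, b = 1/2 ↦ 0  <
a = 0, b = 1 ↦ 0  <
a = 1/2, b = 0 ↦ 0  <
a = 1/2, b = 1/2 ↦ 1/2  <
a = 1/2, b = 1 ↦ 1/2  <
a = 1, b = 0 ↦ 0  <
a = 1, b = 1/2 ↦ 1/2  <
a = 1, b = 1 ↦ 1  ≥
So 1 of the 9 assignments meets the threshold.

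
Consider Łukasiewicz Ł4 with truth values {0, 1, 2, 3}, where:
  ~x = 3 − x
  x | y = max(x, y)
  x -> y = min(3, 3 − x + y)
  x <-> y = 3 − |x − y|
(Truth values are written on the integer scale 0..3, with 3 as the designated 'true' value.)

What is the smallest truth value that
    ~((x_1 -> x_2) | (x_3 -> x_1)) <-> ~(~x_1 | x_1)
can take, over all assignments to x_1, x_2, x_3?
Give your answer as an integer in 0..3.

Take x_1 = 1, x_2 = 0, x_3 = 0:
x_1 -> x_2 = 1 -> 0 = 2
x_3 -> x_1 = 0 -> 1 = 3
(x_1 -> x_2) | (x_3 -> x_1) = 2 | 3 = 3
~((x_1 -> x_2) | (x_3 -> x_1)) = ~3 = 0
~x_1 = ~1 = 2
~x_1 | x_1 = 2 | 1 = 2
~(~x_1 | x_1) = ~2 = 1
~((x_1 -> x_2) | (x_3 -> x_1)) <-> ~(~x_1 | x_1) = 0 <-> 1 = 2
No assignment yields a value below 2, so this is the minimum.

2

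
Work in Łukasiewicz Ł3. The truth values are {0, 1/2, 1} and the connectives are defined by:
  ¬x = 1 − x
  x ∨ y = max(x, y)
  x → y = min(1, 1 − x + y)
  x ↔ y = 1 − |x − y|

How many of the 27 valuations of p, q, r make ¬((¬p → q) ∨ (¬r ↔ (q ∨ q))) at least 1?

1

value 1: 1 assignment (counts)
value 1/2: 5 assignments
value 0: 21 assignments
So 1 of the 27 assignments meets the threshold.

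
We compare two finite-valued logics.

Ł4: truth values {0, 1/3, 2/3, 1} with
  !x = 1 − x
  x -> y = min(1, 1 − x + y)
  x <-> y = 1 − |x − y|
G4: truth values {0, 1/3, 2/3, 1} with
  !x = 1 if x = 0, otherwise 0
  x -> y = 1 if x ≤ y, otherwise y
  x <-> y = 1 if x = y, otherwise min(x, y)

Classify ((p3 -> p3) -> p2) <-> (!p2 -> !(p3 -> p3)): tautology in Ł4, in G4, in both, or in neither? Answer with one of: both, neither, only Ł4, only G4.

only Ł4

In Ł4: every assignment gives 1 — tautology.
In G4: at p2 = 1/3, p3 = 0 the value is 1/3 — not a tautology.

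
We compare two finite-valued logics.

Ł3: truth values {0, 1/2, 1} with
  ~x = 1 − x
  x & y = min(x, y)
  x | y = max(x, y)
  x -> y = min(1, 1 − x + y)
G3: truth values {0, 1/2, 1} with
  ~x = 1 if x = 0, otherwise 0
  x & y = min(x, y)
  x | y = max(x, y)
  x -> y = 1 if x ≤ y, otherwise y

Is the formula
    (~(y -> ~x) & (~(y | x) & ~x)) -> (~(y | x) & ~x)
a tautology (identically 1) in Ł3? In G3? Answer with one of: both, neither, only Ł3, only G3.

both

In Ł3: every assignment gives 1 — tautology.
In G3: every assignment gives 1 — tautology.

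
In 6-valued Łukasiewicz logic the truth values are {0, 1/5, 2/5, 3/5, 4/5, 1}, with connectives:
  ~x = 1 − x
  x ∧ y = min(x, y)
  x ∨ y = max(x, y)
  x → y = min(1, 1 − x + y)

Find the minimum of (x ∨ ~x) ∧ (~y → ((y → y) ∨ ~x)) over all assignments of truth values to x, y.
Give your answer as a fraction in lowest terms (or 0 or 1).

Take x = 2/5, y = 0:
~x = ~2/5 = 3/5
x ∨ ~x = 2/5 ∨ 3/5 = 3/5
~y = ~0 = 1
y → y = 0 → 0 = 1
~x = ~2/5 = 3/5
(y → y) ∨ ~x = 1 ∨ 3/5 = 1
~y → ((y → y) ∨ ~x) = 1 → 1 = 1
(x ∨ ~x) ∧ (~y → ((y → y) ∨ ~x)) = 3/5 ∧ 1 = 3/5
No assignment yields a value below 3/5, so this is the minimum.

3/5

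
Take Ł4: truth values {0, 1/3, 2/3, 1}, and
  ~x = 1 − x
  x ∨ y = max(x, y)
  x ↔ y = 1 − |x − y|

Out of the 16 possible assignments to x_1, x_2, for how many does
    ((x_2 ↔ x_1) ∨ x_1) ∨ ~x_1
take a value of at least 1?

10

x_1 = 0, x_2 = 0 ↦ 1  ≥
x_1 = 0, x_2 = 1/3 ↦ 1  ≥
x_1 = 0, x_2 = 2/3 ↦ 1  ≥
x_1 = 0, x_2 = 1 ↦ 1  ≥
x_1 = 1/3, x_2 = 0 ↦ 2/3  <
x_1 = 1/3, x_2 = 1/3 ↦ 1  ≥
x_1 = 1/3, x_2 = 2/3 ↦ 2/3  <
x_1 = 1/3, x_2 = 1 ↦ 2/3  <
x_1 = 2/3, x_2 = 0 ↦ 2/3  <
x_1 = 2/3, x_2 = 1/3 ↦ 2/3  <
x_1 = 2/3, x_2 = 2/3 ↦ 1  ≥
x_1 = 2/3, x_2 = 1 ↦ 2/3  <
x_1 = 1, x_2 = 0 ↦ 1  ≥
x_1 = 1, x_2 = 1/3 ↦ 1  ≥
x_1 = 1, x_2 = 2/3 ↦ 1  ≥
x_1 = 1, x_2 = 1 ↦ 1  ≥
So 10 of the 16 assignments meet the threshold.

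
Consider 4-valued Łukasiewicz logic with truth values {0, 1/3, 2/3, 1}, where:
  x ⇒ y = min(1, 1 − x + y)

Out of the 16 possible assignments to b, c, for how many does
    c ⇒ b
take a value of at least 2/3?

b = 0, c = 0 ↦ 1  ≥
b = 0, c = 1/3 ↦ 2/3  ≥
b = 0, c = 2/3 ↦ 1/3  <
b = 0, c = 1 ↦ 0  <
b = 1/3, c = 0 ↦ 1  ≥
b = 1/3, c = 1/3 ↦ 1  ≥
b = 1/3, c = 2/3 ↦ 2/3  ≥
b = 1/3, c = 1 ↦ 1/3  <
b = 2/3, c = 0 ↦ 1  ≥
b = 2/3, c = 1/3 ↦ 1  ≥
b = 2/3, c = 2/3 ↦ 1  ≥
b = 2/3, c = 1 ↦ 2/3  ≥
b = 1, c = 0 ↦ 1  ≥
b = 1, c = 1/3 ↦ 1  ≥
b = 1, c = 2/3 ↦ 1  ≥
b = 1, c = 1 ↦ 1  ≥
So 13 of the 16 assignments meet the threshold.

13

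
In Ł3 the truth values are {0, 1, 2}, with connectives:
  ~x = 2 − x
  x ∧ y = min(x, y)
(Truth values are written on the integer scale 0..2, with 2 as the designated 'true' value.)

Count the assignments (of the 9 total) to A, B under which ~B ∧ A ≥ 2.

A = 0, B = 0 ↦ 0  <
A = 0, B = 1 ↦ 0  <
A = 0, B = 2 ↦ 0  <
A = 1, B = 0 ↦ 1  <
A = 1, B = 1 ↦ 1  <
A = 1, B = 2 ↦ 0  <
A = 2, B = 0 ↦ 2  ≥
A = 2, B = 1 ↦ 1  <
A = 2, B = 2 ↦ 0  <
So 1 of the 9 assignments meets the threshold.

1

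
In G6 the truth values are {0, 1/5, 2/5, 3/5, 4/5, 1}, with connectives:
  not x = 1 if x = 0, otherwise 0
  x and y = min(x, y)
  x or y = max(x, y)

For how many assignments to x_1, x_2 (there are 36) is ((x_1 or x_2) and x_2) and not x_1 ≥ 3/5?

value 1: 1 assignment (counts)
value 4/5: 1 assignment (counts)
value 3/5: 1 assignment (counts)
value 2/5: 1 assignment
value 1/5: 1 assignment
value 0: 31 assignments
So 3 of the 36 assignments meet the threshold.

3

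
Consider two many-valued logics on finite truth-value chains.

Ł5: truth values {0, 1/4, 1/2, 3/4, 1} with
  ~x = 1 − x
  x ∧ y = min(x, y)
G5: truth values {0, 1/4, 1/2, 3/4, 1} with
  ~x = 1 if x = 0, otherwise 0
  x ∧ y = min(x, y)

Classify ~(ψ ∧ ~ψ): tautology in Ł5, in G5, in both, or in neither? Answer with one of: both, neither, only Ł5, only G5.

In Ł5: at ψ = 1/4 the value is 3/4 — not a tautology.
In G5: every assignment gives 1 — tautology.

only G5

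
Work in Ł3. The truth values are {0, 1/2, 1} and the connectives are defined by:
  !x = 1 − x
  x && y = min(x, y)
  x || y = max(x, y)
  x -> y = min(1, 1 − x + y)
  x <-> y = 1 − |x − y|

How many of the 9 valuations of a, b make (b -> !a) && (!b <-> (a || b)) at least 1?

a = 0, b = 0 ↦ 0  <
a = 0, b = 1/2 ↦ 1  ≥
a = 0, b = 1 ↦ 0  <
a = 1/2, b = 0 ↦ 1/2  <
a = 1/2, b = 1/2 ↦ 1  ≥
a = 1/2, b = 1 ↦ 0  <
a = 1, b = 0 ↦ 1  ≥
a = 1, b = 1/2 ↦ 1/2  <
a = 1, b = 1 ↦ 0  <
So 3 of the 9 assignments meet the threshold.

3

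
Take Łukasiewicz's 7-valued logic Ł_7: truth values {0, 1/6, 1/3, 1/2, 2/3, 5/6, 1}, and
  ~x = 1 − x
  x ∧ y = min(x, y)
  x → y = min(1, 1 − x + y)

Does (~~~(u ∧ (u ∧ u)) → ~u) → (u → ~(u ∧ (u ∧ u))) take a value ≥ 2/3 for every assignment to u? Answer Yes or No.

Counterexample: take u = 5/6.
u ∧ u = 5/6 ∧ 5/6 = 5/6
u ∧ (u ∧ u) = 5/6 ∧ 5/6 = 5/6
~(u ∧ (u ∧ u)) = ~5/6 = 1/6
~~(u ∧ (u ∧ u)) = ~1/6 = 5/6
~~~(u ∧ (u ∧ u)) = ~5/6 = 1/6
~u = ~5/6 = 1/6
~~~(u ∧ (u ∧ u)) → ~u = 1/6 → 1/6 = 1
u ∧ u = 5/6 ∧ 5/6 = 5/6
u ∧ (u ∧ u) = 5/6 ∧ 5/6 = 5/6
~(u ∧ (u ∧ u)) = ~5/6 = 1/6
u → ~(u ∧ (u ∧ u)) = 5/6 → 1/6 = 1/3
(~~~(u ∧ (u ∧ u)) → ~u) → (u → ~(u ∧ (u ∧ u))) = 1 → 1/3 = 1/3
This gives 1/3, which is below 2/3.

No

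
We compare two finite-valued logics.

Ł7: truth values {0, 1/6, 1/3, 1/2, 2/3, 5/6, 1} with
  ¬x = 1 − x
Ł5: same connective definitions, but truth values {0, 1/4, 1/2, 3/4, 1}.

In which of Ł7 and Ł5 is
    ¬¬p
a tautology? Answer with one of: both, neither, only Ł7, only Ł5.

neither

In Ł7: at p = 0 the value is 0 — not a tautology.
In Ł5: at p = 0 the value is 0 — not a tautology.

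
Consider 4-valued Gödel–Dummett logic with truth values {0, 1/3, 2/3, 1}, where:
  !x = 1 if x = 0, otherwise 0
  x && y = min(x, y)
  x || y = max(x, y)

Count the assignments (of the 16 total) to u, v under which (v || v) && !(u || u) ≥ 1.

u = 0, v = 0 ↦ 0  <
u = 0, v = 1/3 ↦ 1/3  <
u = 0, v = 2/3 ↦ 2/3  <
u = 0, v = 1 ↦ 1  ≥
u = 1/3, v = 0 ↦ 0  <
u = 1/3, v = 1/3 ↦ 0  <
u = 1/3, v = 2/3 ↦ 0  <
u = 1/3, v = 1 ↦ 0  <
u = 2/3, v = 0 ↦ 0  <
u = 2/3, v = 1/3 ↦ 0  <
u = 2/3, v = 2/3 ↦ 0  <
u = 2/3, v = 1 ↦ 0  <
u = 1, v = 0 ↦ 0  <
u = 1, v = 1/3 ↦ 0  <
u = 1, v = 2/3 ↦ 0  <
u = 1, v = 1 ↦ 0  <
So 1 of the 16 assignments meets the threshold.

1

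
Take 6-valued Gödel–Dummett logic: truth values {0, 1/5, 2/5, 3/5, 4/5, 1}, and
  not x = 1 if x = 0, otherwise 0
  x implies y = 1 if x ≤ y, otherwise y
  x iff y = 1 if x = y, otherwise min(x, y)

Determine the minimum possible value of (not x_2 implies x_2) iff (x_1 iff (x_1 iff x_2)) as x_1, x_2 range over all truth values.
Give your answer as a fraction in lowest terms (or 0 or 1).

1/5

Take x_1 = 1/5, x_2 = 1/5:
not x_2 = not 1/5 = 0
not x_2 implies x_2 = 0 implies 1/5 = 1
x_1 iff x_2 = 1/5 iff 1/5 = 1
x_1 iff (x_1 iff x_2) = 1/5 iff 1 = 1/5
(not x_2 implies x_2) iff (x_1 iff (x_1 iff x_2)) = 1 iff 1/5 = 1/5
No assignment yields a value below 1/5, so this is the minimum.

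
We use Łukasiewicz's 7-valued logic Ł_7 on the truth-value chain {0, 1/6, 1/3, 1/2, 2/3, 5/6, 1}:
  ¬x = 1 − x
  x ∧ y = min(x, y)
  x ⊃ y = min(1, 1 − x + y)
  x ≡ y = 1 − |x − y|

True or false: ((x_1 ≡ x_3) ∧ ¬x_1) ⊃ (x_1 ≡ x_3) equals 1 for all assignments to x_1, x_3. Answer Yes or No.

Yes

At x_1 = 1/2, x_3 = 1/2, for instance:
x_1 ≡ x_3 = 1/2 ≡ 1/2 = 1
¬x_1 = ¬1/2 = 1/2
(x_1 ≡ x_3) ∧ ¬x_1 = 1 ∧ 1/2 = 1/2
((x_1 ≡ x_3) ∧ ¬x_1) ⊃ (x_1 ≡ x_3) = 1/2 ⊃ 1 = 1
and checking the remaining 48 assignments likewise gives ≥ 1 in every case.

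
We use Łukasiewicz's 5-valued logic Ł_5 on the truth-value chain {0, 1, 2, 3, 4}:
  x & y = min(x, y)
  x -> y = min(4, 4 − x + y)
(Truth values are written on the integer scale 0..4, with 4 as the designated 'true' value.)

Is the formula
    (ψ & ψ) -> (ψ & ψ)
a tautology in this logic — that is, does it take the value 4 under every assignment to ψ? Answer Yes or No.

ψ = 0 ↦ 4
ψ = 1 ↦ 4
ψ = 2 ↦ 4
ψ = 3 ↦ 4
ψ = 4 ↦ 4
Every assignment gives a value ≥ 4.

Yes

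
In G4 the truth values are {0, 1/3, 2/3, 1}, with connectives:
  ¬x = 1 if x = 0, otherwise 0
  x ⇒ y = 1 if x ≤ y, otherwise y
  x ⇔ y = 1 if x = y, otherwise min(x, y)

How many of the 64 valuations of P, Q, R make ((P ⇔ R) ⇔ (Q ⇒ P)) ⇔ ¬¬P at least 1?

value 1: 20 assignments (counts)
value 2/3: 8 assignments
value 1/3: 14 assignments
value 0: 22 assignments
So 20 of the 64 assignments meet the threshold.

20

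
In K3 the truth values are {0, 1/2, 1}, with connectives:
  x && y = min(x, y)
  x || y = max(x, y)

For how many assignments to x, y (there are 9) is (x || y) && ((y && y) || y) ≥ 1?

3

x = 0, y = 0 ↦ 0  <
x = 0, y = 1/2 ↦ 1/2  <
x = 0, y = 1 ↦ 1  ≥
x = 1/2, y = 0 ↦ 0  <
x = 1/2, y = 1/2 ↦ 1/2  <
x = 1/2, y = 1 ↦ 1  ≥
x = 1, y = 0 ↦ 0  <
x = 1, y = 1/2 ↦ 1/2  <
x = 1, y = 1 ↦ 1  ≥
So 3 of the 9 assignments meet the threshold.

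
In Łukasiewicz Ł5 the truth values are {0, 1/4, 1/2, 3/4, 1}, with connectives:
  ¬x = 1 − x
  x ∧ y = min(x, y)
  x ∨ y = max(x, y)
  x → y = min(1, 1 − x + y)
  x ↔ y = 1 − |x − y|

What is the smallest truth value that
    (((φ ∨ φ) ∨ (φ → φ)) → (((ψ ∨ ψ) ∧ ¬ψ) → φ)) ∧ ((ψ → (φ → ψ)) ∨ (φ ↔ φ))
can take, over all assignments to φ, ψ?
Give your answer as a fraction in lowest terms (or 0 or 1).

1/2

Take φ = 0, ψ = 1/2:
φ ∨ φ = 0 ∨ 0 = 0
φ → φ = 0 → 0 = 1
(φ ∨ φ) ∨ (φ → φ) = 0 ∨ 1 = 1
ψ ∨ ψ = 1/2 ∨ 1/2 = 1/2
¬ψ = ¬1/2 = 1/2
(ψ ∨ ψ) ∧ ¬ψ = 1/2 ∧ 1/2 = 1/2
((ψ ∨ ψ) ∧ ¬ψ) → φ = 1/2 → 0 = 1/2
((φ ∨ φ) ∨ (φ → φ)) → (((ψ ∨ ψ) ∧ ¬ψ) → φ) = 1 → 1/2 = 1/2
φ → ψ = 0 → 1/2 = 1
ψ → (φ → ψ) = 1/2 → 1 = 1
φ ↔ φ = 0 ↔ 0 = 1
(ψ → (φ → ψ)) ∨ (φ ↔ φ) = 1 ∨ 1 = 1
(((φ ∨ φ) ∨ (φ → φ)) → (((ψ ∨ ψ) ∧ ¬ψ) → φ)) ∧ ((ψ → (φ → ψ)) ∨ (φ ↔ φ)) = 1/2 ∧ 1 = 1/2
No assignment yields a value below 1/2, so this is the minimum.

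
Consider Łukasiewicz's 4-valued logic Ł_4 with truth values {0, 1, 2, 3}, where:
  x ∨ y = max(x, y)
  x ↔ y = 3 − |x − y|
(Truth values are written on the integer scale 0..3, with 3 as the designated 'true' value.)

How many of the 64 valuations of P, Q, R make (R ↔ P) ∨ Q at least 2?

value 3: 28 assignments (counts)
value 2: 24 assignments (counts)
value 1: 10 assignments
value 0: 2 assignments
So 52 of the 64 assignments meet the threshold.

52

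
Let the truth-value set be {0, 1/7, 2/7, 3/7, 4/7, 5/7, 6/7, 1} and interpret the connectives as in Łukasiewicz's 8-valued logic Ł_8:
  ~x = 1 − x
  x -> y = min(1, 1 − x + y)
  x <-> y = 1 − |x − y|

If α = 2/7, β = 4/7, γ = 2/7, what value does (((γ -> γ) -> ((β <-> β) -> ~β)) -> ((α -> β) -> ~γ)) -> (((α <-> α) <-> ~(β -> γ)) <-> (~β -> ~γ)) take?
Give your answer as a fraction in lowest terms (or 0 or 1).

2/7

γ -> γ = 2/7 -> 2/7 = 1
β <-> β = 4/7 <-> 4/7 = 1
~β = ~4/7 = 3/7
(β <-> β) -> ~β = 1 -> 3/7 = 3/7
(γ -> γ) -> ((β <-> β) -> ~β) = 1 -> 3/7 = 3/7
α -> β = 2/7 -> 4/7 = 1
~γ = ~2/7 = 5/7
(α -> β) -> ~γ = 1 -> 5/7 = 5/7
((γ -> γ) -> ((β <-> β) -> ~β)) -> ((α -> β) -> ~γ) = 3/7 -> 5/7 = 1
α <-> α = 2/7 <-> 2/7 = 1
β -> γ = 4/7 -> 2/7 = 5/7
~(β -> γ) = ~5/7 = 2/7
(α <-> α) <-> ~(β -> γ) = 1 <-> 2/7 = 2/7
~β = ~4/7 = 3/7
~γ = ~2/7 = 5/7
~β -> ~γ = 3/7 -> 5/7 = 1
((α <-> α) <-> ~(β -> γ)) <-> (~β -> ~γ) = 2/7 <-> 1 = 2/7
(((γ -> γ) -> ((β <-> β) -> ~β)) -> ((α -> β) -> ~γ)) -> (((α <-> α) <-> ~(β -> γ)) <-> (~β -> ~γ)) = 1 -> 2/7 = 2/7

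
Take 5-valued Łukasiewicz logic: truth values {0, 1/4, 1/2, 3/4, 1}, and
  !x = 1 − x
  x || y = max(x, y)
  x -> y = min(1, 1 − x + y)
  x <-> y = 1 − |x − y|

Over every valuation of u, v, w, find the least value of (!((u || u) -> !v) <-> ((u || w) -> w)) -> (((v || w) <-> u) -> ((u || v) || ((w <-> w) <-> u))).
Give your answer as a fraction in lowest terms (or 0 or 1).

Take u = 3/4, v = 3/4, w = 1/4:
u || u = 3/4 || 3/4 = 3/4
!v = !3/4 = 1/4
(u || u) -> !v = 3/4 -> 1/4 = 1/2
!((u || u) -> !v) = !1/2 = 1/2
u || w = 3/4 || 1/4 = 3/4
(u || w) -> w = 3/4 -> 1/4 = 1/2
!((u || u) -> !v) <-> ((u || w) -> w) = 1/2 <-> 1/2 = 1
v || w = 3/4 || 1/4 = 3/4
(v || w) <-> u = 3/4 <-> 3/4 = 1
u || v = 3/4 || 3/4 = 3/4
w <-> w = 1/4 <-> 1/4 = 1
(w <-> w) <-> u = 1 <-> 3/4 = 3/4
(u || v) || ((w <-> w) <-> u) = 3/4 || 3/4 = 3/4
((v || w) <-> u) -> ((u || v) || ((w <-> w) <-> u)) = 1 -> 3/4 = 3/4
(!((u || u) -> !v) <-> ((u || w) -> w)) -> (((v || w) <-> u) -> ((u || v) || ((w <-> w) <-> u))) = 1 -> 3/4 = 3/4
No assignment yields a value below 3/4, so this is the minimum.

3/4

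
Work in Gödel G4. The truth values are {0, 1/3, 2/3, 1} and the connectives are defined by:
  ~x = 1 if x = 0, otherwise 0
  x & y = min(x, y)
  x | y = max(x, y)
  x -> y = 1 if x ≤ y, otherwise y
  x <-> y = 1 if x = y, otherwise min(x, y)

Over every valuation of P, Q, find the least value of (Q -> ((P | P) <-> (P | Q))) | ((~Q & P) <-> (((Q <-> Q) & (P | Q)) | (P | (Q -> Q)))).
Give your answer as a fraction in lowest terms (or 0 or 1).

0

Take P = 0, Q = 1/3:
P | P = 0 | 0 = 0
P | Q = 0 | 1/3 = 1/3
(P | P) <-> (P | Q) = 0 <-> 1/3 = 0
Q -> ((P | P) <-> (P | Q)) = 1/3 -> 0 = 0
~Q = ~1/3 = 0
~Q & P = 0 & 0 = 0
Q <-> Q = 1/3 <-> 1/3 = 1
P | Q = 0 | 1/3 = 1/3
(Q <-> Q) & (P | Q) = 1 & 1/3 = 1/3
Q -> Q = 1/3 -> 1/3 = 1
P | (Q -> Q) = 0 | 1 = 1
((Q <-> Q) & (P | Q)) | (P | (Q -> Q)) = 1/3 | 1 = 1
(~Q & P) <-> (((Q <-> Q) & (P | Q)) | (P | (Q -> Q))) = 0 <-> 1 = 0
(Q -> ((P | P) <-> (P | Q))) | ((~Q & P) <-> (((Q <-> Q) & (P | Q)) | (P | (Q -> Q)))) = 0 | 0 = 0
No assignment yields a value below 0, so this is the minimum.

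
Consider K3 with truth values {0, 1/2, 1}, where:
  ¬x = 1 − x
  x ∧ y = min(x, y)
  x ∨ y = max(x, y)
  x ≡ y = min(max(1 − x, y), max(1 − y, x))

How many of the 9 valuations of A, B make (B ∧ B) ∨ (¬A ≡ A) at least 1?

A = 0, B = 0 ↦ 0  <
A = 0, B = 1/2 ↦ 1/2  <
A = 0, B = 1 ↦ 1  ≥
A = 1/2, B = 0 ↦ 1/2  <
A = 1/2, B = 1/2 ↦ 1/2  <
A = 1/2, B = 1 ↦ 1  ≥
A = 1, B = 0 ↦ 0  <
A = 1, B = 1/2 ↦ 1/2  <
A = 1, B = 1 ↦ 1  ≥
So 3 of the 9 assignments meet the threshold.

3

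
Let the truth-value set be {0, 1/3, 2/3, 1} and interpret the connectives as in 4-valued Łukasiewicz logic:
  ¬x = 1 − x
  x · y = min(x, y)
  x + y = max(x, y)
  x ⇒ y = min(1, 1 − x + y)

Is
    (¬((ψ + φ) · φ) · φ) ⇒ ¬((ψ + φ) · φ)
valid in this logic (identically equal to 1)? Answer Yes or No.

Yes

φ = 0, ψ = 0 ↦ 1
φ = 0, ψ = 1/3 ↦ 1
φ = 0, ψ = 2/3 ↦ 1
φ = 0, ψ = 1 ↦ 1
φ = 1/3, ψ = 0 ↦ 1
φ = 1/3, ψ = 1/3 ↦ 1
φ = 1/3, ψ = 2/3 ↦ 1
φ = 1/3, ψ = 1 ↦ 1
φ = 2/3, ψ = 0 ↦ 1
φ = 2/3, ψ = 1/3 ↦ 1
φ = 2/3, ψ = 2/3 ↦ 1
φ = 2/3, ψ = 1 ↦ 1
φ = 1, ψ = 0 ↦ 1
φ = 1, ψ = 1/3 ↦ 1
φ = 1, ψ = 2/3 ↦ 1
φ = 1, ψ = 1 ↦ 1
Every assignment gives a value ≥ 1.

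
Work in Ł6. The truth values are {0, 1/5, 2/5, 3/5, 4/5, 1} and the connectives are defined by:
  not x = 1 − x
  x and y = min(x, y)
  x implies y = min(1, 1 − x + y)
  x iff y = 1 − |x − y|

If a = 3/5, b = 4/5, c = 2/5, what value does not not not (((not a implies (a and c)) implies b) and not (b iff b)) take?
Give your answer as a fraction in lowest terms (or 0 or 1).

1

not a = not 3/5 = 2/5
a and c = 3/5 and 2/5 = 2/5
not a implies (a and c) = 2/5 implies 2/5 = 1
(not a implies (a and c)) implies b = 1 implies 4/5 = 4/5
b iff b = 4/5 iff 4/5 = 1
not (b iff b) = not 1 = 0
((not a implies (a and c)) implies b) and not (b iff b) = 4/5 and 0 = 0
not (((not a implies (a and c)) implies b) and not (b iff b)) = not 0 = 1
not not (((not a implies (a and c)) implies b) and not (b iff b)) = not 1 = 0
not not not (((not a implies (a and c)) implies b) and not (b iff b)) = not 0 = 1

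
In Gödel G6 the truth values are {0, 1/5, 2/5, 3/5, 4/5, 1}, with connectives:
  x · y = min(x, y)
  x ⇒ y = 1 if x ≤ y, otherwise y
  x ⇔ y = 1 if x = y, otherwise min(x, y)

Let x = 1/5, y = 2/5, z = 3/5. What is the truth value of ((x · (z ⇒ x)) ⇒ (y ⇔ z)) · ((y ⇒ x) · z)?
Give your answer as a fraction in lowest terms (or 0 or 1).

1/5

z ⇒ x = 3/5 ⇒ 1/5 = 1/5
x · (z ⇒ x) = 1/5 · 1/5 = 1/5
y ⇔ z = 2/5 ⇔ 3/5 = 2/5
(x · (z ⇒ x)) ⇒ (y ⇔ z) = 1/5 ⇒ 2/5 = 1
y ⇒ x = 2/5 ⇒ 1/5 = 1/5
(y ⇒ x) · z = 1/5 · 3/5 = 1/5
((x · (z ⇒ x)) ⇒ (y ⇔ z)) · ((y ⇒ x) · z) = 1 · 1/5 = 1/5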